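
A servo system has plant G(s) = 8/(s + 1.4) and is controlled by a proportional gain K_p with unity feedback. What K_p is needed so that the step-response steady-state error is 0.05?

K_p = 3.32

For a type-0 loop with proportional control, e_ss = 1/(1 + K_p·G(0)).
G(0) = 5.714. Require 1/(1 + K_p·5.714) = 0.05, so 1 + 5.714·K_p = 20.
K_p = (20 − 1)/5.714 = 3.32.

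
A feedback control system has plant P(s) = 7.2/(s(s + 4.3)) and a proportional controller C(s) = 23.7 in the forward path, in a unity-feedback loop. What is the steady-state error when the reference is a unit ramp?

The loop has one pole at the origin (type 1). Velocity error constant K_v = lim_{s→0} s·C(s)P(s) = 23.7·7.2/4.3 = 39.68.
Steady-state error to a unit ramp: e_ss = 1/K_v = 0.0252.

0.0252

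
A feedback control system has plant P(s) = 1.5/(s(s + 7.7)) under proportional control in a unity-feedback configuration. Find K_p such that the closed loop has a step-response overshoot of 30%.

From %OS = 100·exp(−πζ/√(1−ζ²)) = 30%, ζ = −ln(0.3)/√(π²+ln²(0.3)) = 0.3579.
Characteristic equation s² + 7.7s + 1.5K_p = 0 gives ζ = 7.7/(2√(1.5K_p)).
Setting ζ = 0.3579: √(1.5K_p) = 7.7/(2·0.3579) = 10.76, so K_p = 115.7/1.5 = 77.2.

K_p = 77.2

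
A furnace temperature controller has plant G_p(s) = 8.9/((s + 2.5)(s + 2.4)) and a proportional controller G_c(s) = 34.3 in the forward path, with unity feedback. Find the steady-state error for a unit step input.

0.0193

The loop is type 0. Static position error constant K_pos = G_c(0)·G_p(0) = 34.3·1.483 = 50.88.
Steady-state error to a unit step: e_ss = 1/(1+K_pos) = 1/51.88 = 0.0193.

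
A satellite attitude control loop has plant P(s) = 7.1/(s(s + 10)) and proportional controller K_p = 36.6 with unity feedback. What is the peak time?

T_p = 0.205 s

The closed-loop denominator s² + 10s + 259.9 gives ω_n = √259.9 = 16.12 and ζ = 10/(2ω_n) = 0.3102.
Damped frequency ω_d = ω_n√(1−ζ²) = 15.33 rad/s, so peak time T_p = π/ω_d = 0.205 s.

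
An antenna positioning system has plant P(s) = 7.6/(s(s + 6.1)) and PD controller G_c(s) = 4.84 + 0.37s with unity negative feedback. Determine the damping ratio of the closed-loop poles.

Forward path: (4.84 + 0.37s)·7.6/(s(s+6.1)). The closed-loop characteristic equation is s² + (6.1 + 7.6·0.37)s + 7.6·4.84 = 0.
That is s² + 8.912s + 36.78 = 0, so ω_n = 6.065 rad/s and ζ = 8.912/(2·6.065) = 0.7347.

ζ = 0.735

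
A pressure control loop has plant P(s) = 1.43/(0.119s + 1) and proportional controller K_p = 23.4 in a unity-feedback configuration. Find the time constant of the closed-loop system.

τ = 0.00345 s

Closed loop: T(s) = K_p·P/(1+K_p·P) = 33.46/(0.119s + 1 + 33.46), with pole at s = −(1 + 33.46)/0.119 = −289.6.
Closed-loop time constant τ = 1/289.6 = 0.00345 s.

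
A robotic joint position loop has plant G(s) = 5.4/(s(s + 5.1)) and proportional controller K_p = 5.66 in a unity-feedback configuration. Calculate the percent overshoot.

Closed-loop characteristic equation: s² + 5.1s + 30.56 = 0, so ω_n = 5.528 rad/s and ζ = 5.1/(2·5.528) = 0.4612.
%OS = 100·exp(−πζ/√(1−ζ²)) = 100·exp(−π·0.4612/√0.7872) = 19.5%.

19.5%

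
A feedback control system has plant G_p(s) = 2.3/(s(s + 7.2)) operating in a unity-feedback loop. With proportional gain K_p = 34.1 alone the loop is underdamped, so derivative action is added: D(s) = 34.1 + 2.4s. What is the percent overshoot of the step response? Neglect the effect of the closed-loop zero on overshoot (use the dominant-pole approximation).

3.91%

Forward path: (34.1 + 2.4s)·2.3/(s(s+7.2)). The closed-loop characteristic equation is s² + (7.2 + 2.3·2.4)s + 2.3·34.1 = 0.
That is s² + 12.72s + 78.43 = 0, so ω_n = 8.856 rad/s and ζ = 12.72/(2·8.856) = 0.7182.
%OS = 100·exp(−πζ/√(1−ζ²)) = 3.91%.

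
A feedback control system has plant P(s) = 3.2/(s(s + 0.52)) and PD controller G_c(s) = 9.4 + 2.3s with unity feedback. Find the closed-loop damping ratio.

ζ = 0.718

Forward path: (9.4 + 2.3s)·3.2/(s(s+0.52)). The closed-loop characteristic equation is s² + (0.52 + 3.2·2.3)s + 3.2·9.4 = 0.
That is s² + 7.88s + 30.08 = 0, so ω_n = 5.485 rad/s and ζ = 7.88/(2·5.485) = 0.7184.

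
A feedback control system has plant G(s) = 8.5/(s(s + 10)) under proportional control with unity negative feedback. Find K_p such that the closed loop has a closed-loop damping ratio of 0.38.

K_p = 20.4

Closed-loop characteristic equation: s² + 10s + K_p·8.5 = 0.
So ω_n = √(8.5K_p) and 2ζω_n = 10, giving ζ = 10/(2√(8.5K_p)).
Setting ζ = 0.38: √(8.5K_p) = 10/(2·0.38) = 13.16, so K_p = 173.1/8.5 = 20.4.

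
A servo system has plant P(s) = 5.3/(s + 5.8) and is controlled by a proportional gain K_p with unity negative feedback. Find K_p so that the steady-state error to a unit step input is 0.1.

K_p = 9.85

For a type-0 loop with proportional control, e_ss = 1/(1 + K_p·P(0)).
P(0) = 0.9138. Require 1/(1 + K_p·0.9138) = 0.1, so 1 + 0.9138·K_p = 10.
K_p = (10 − 1)/0.9138 = 9.85.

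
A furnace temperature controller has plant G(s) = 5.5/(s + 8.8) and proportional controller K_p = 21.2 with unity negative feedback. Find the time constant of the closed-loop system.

τ = 0.00797 s

Closed-loop transfer function: T(s) = K_p·G(s)/(1 + K_p·G(s)) = 116.6/(s + 8.8 + 116.6) = 116.6/(s + 125.4).
Time constant τ = 1/125.4 = 0.00797 s.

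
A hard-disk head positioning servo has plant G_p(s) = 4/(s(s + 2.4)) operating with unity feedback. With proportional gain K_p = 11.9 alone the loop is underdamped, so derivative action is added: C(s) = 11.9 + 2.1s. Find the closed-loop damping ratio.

ζ = 0.783

Forward path: (11.9 + 2.1s)·4/(s(s+2.4)). The closed-loop characteristic equation is s² + (2.4 + 4·2.1)s + 4·11.9 = 0.
That is s² + 10.8s + 47.6 = 0, so ω_n = 6.899 rad/s and ζ = 10.8/(2·6.899) = 0.7827.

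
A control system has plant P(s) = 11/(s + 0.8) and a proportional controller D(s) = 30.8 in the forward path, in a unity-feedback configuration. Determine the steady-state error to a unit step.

The loop is type 0. Static position error constant K_pos = D(0)·P(0) = 30.8·13.75 = 423.5.
Steady-state error to a unit step: e_ss = 1/(1+K_pos) = 1/424.5 = 0.00236.

0.00236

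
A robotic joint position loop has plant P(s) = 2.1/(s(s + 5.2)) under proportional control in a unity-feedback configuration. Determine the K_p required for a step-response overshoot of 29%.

From %OS = 100·exp(−πζ/√(1−ζ²)) = 29%, ζ = −ln(0.29)/√(π²+ln²(0.29)) = 0.3666.
Characteristic equation s² + 5.2s + 2.1K_p = 0 gives ζ = 5.2/(2√(2.1K_p)).
Setting ζ = 0.3666: √(2.1K_p) = 5.2/(2·0.3666) = 7.092, so K_p = 50.3/2.1 = 24.

K_p = 24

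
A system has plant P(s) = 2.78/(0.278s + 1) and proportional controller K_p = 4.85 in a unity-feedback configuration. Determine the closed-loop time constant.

τ = 0.0192 s

Closed loop: T(s) = K_p·P/(1+K_p·P) = 13.48/(0.278s + 1 + 13.48), with pole at s = −(1 + 13.48)/0.278 = −52.1.
Closed-loop time constant τ = 1/52.1 = 0.0192 s.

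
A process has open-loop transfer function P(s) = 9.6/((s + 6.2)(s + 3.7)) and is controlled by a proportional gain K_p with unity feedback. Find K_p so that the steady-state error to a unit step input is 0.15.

The loop is type 0, so e_ss(step) = 1/(1 + K_pos) with K_pos = K_p·P(0).
P(0) = 0.4185. Require 1/(1 + K_p·0.4185) = 0.15, so 1 + 0.4185·K_p = 6.667.
K_p = (6.667 − 1)/0.4185 = 13.5.

K_p = 13.5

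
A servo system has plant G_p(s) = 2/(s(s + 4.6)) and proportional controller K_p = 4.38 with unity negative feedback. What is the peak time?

T_p = 1.69 s

The closed-loop denominator s² + 4.6s + 8.76 gives ω_n = √8.76 = 2.96 and ζ = 4.6/(2ω_n) = 0.7771.
Damped frequency ω_d = ω_n√(1−ζ²) = 1.863 rad/s, so peak time T_p = π/ω_d = 1.69 s.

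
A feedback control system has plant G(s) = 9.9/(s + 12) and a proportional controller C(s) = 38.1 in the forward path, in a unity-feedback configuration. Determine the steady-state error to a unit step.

0.0308

The loop is type 0. Static position error constant K_pos = C(0)·G(0) = 38.1·0.825 = 31.43.
Steady-state error to a unit step: e_ss = 1/(1+K_pos) = 1/32.43 = 0.0308.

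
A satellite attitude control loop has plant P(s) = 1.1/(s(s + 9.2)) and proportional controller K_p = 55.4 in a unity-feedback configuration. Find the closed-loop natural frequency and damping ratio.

1 + K_p·P(s) = 0 gives s² + 9.2s + 60.94 = 0.
Matching s² + 2ζω_n s + ω_n²: ω_n = √60.94 = 7.806 rad/s and 2ζω_n = 9.2, so ζ = 9.2/(2·7.806) = 0.589.

ω_n = 7.81 rad/s, ζ = 0.589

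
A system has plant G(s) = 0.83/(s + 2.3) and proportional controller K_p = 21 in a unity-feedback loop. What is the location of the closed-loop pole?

s = -19.73

Closed-loop transfer function: T(s) = K_p·G(s)/(1 + K_p·G(s)) = 17.43/(s + 2.3 + 17.43) = 17.43/(s + 19.73).
The closed-loop pole is at s = −19.73.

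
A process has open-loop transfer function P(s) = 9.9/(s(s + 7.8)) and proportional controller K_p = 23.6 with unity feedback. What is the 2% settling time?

Closed-loop characteristic equation: s² + 7.8s + 233.6 = 0, so ω_n = 15.29 rad/s and ζ = 7.8/(2·15.29) = 0.2551.
2% settling time T_s ≈ 4/(ζω_n) = 4/3.9 = 1.03 s.

T_s ≈ 1.03 s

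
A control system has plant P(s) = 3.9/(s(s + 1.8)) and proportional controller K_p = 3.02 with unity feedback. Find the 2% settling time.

From 1 + K_pP(s) = 0: s² + 1.8s + 11.78 = 0 ⇒ ω_n = 3.432, ζ = 0.2622.
2% settling time T_s ≈ 4/(ζω_n) = 4/0.9 = 4.44 s.

T_s ≈ 4.44 s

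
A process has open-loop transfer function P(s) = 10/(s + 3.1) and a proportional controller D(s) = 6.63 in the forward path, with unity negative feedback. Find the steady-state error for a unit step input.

The loop is type 0. Static position error constant K_pos = D(0)·P(0) = 6.63·3.226 = 21.39.
Steady-state error to a unit step: e_ss = 1/(1+K_pos) = 1/22.39 = 0.0447.

0.0447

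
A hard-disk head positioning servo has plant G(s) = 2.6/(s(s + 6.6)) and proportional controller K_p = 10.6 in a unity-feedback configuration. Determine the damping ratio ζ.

ζ = 0.629

1 + K_p·G(s) = 0 gives s² + 6.6s + 27.56 = 0.
Matching s² + 2ζω_n s + ω_n²: ω_n = √27.56 = 5.25 rad/s and 2ζω_n = 6.6, so ζ = 6.6/(2·5.25) = 0.629.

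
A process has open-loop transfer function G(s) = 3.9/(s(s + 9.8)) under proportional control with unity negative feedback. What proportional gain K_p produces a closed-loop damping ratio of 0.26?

K_p = 91.1

Closed-loop characteristic equation: s² + 9.8s + K_p·3.9 = 0.
So ω_n = √(3.9K_p) and 2ζω_n = 9.8, giving ζ = 9.8/(2√(3.9K_p)).
Setting ζ = 0.26: √(3.9K_p) = 9.8/(2·0.26) = 18.85, so K_p = 355.2/3.9 = 91.1.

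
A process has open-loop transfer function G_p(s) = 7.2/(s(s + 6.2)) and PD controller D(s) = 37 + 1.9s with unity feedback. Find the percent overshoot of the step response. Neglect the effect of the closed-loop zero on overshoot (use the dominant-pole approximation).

Forward path: (37 + 1.9s)·7.2/(s(s+6.2)). The closed-loop characteristic equation is s² + (6.2 + 7.2·1.9)s + 7.2·37 = 0.
That is s² + 19.88s + 266.4 = 0, so ω_n = 16.32 rad/s and ζ = 19.88/(2·16.32) = 0.609.
%OS = 100·exp(−πζ/√(1−ζ²)) = 8.96%.

8.96%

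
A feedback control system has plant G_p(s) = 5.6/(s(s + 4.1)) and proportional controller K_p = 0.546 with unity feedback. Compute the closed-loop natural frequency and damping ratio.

With unity feedback the closed-loop characteristic equation is s² + 4.1s + 0.546·5.6 = s² + 4.1s + 3.058 = 0.
Matching s² + 2ζω_n s + ω_n²: ω_n = √3.058 = 1.749 rad/s and 2ζω_n = 4.1, so ζ = 4.1/(2·1.749) = 1.17.

ω_n = 1.75 rad/s, ζ = 1.17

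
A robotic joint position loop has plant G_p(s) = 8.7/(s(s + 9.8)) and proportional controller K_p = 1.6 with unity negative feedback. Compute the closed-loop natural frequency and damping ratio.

The closed-loop denominator is s(s+9.8) + 1.6·8.7 = s² + 9.8s + 13.92.
So ω_n² = 13.92 ⇒ ω_n = 3.731 rad/s, and ζ = 9.8/(2ω_n) = 1.31.

ω_n = 3.73 rad/s, ζ = 1.31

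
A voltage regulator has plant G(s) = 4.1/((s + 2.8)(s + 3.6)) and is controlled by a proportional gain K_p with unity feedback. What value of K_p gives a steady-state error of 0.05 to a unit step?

K_p = 46.7

For a type-0 loop with proportional control, e_ss = 1/(1 + K_p·G(0)).
G(0) = 0.4067. Require 1/(1 + K_p·0.4067) = 0.05, so 1 + 0.4067·K_p = 20.
K_p = (20 − 1)/0.4067 = 46.7.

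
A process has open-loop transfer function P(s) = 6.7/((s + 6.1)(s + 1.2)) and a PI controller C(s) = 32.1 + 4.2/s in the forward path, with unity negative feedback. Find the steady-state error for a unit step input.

The open loop C(s)P(s) has a pole at the origin (type 1), so the static position error constant is infinite and e_ss = 1/(1+∞) = 0.

0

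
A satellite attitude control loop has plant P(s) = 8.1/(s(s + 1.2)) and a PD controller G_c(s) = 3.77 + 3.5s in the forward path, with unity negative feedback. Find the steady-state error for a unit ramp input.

0.0393

The loop has one pole at the origin (type 1). Velocity error constant K_v = lim_{s→0} s·G_c(s)P(s) = 3.77·8.1/1.2 = 25.45.
Steady-state error to a unit ramp: e_ss = 1/K_v = 0.0393.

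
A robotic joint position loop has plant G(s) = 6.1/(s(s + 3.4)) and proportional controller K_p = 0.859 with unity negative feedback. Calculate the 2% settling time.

T_s ≈ 2.35 s

From 1 + K_pG(s) = 0: s² + 3.4s + 5.24 = 0 ⇒ ω_n = 2.289, ζ = 0.7427.
2% settling time T_s ≈ 4/(ζω_n) = 4/1.7 = 2.35 s.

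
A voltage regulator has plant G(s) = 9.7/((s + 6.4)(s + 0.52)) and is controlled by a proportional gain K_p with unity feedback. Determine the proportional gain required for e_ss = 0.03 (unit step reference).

K_p = 11.1

For a type-0 loop with proportional control, e_ss = 1/(1 + K_p·G(0)).
G(0) = 2.915. Require 1/(1 + K_p·2.915) = 0.03, so 1 + 2.915·K_p = 33.33.
K_p = (33.33 − 1)/2.915 = 11.1.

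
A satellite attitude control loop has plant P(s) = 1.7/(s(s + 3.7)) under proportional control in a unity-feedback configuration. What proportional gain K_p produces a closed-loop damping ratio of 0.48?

Closed-loop characteristic equation: s² + 3.7s + K_p·1.7 = 0.
So ω_n = √(1.7K_p) and 2ζω_n = 3.7, giving ζ = 3.7/(2√(1.7K_p)).
Setting ζ = 0.48: √(1.7K_p) = 3.7/(2·0.48) = 3.854, so K_p = 14.85/1.7 = 8.74.

K_p = 8.74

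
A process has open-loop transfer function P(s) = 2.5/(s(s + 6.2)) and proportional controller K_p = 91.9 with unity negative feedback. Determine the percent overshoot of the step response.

51.9%

Closed-loop characteristic equation: s² + 6.2s + 229.8 = 0, so ω_n = 15.16 rad/s and ζ = 6.2/(2·15.16) = 0.2045.
%OS = 100·exp(−πζ/√(1−ζ²)) = 100·exp(−π·0.2045/√0.9582) = 51.9%.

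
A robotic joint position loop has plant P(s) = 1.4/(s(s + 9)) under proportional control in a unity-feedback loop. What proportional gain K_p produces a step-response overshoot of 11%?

From %OS = 100·exp(−πζ/√(1−ζ²)) = 11%, ζ = −ln(0.11)/√(π²+ln²(0.11)) = 0.5749.
Characteristic equation s² + 9s + 1.4K_p = 0 gives ζ = 9/(2√(1.4K_p)).
Setting ζ = 0.5749: √(1.4K_p) = 9/(2·0.5749) = 7.828, so K_p = 61.27/1.4 = 43.8.

K_p = 43.8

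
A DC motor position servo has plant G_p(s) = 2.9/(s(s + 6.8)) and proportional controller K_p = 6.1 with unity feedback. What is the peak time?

Closed-loop characteristic equation: s² + 6.8s + 17.69 = 0, so ω_n = 4.206 rad/s and ζ = 6.8/(2·4.206) = 0.8084.
Damped frequency ω_d = ω_n√(1−ζ²) = 2.476 rad/s, so peak time T_p = π/ω_d = 1.27 s.

T_p = 1.27 s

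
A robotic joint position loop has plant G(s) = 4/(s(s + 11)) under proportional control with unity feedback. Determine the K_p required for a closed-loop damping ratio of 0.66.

K_p = 17.4

Closed-loop characteristic equation: s² + 11s + K_p·4 = 0.
So ω_n = √(4K_p) and 2ζω_n = 11, giving ζ = 11/(2√(4K_p)).
Setting ζ = 0.66: √(4K_p) = 11/(2·0.66) = 8.333, so K_p = 69.44/4 = 17.4.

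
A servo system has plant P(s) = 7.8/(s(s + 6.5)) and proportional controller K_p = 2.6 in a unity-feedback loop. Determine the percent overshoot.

3.78%

Closed-loop characteristic equation: s² + 6.5s + 20.28 = 0, so ω_n = 4.503 rad/s and ζ = 6.5/(2·4.503) = 0.7217.
%OS = 100·exp(−πζ/√(1−ζ²)) = 100·exp(−π·0.7217/√0.4792) = 3.78%.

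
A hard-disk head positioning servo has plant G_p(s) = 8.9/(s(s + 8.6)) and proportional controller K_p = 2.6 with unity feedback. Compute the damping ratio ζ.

ζ = 0.894

The closed-loop denominator is s(s+8.6) + 2.6·8.9 = s² + 8.6s + 23.14.
Matching s² + 2ζω_n s + ω_n²: ω_n = √23.14 = 4.81 rad/s and 2ζω_n = 8.6, so ζ = 8.6/(2·4.81) = 0.894.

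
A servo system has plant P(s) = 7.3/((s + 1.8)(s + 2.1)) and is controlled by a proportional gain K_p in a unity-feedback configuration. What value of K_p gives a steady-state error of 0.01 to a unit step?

The loop is type 0, so e_ss(step) = 1/(1 + K_pos) with K_pos = K_p·P(0).
P(0) = 1.931. Require 1/(1 + K_p·1.931) = 0.01, so 1 + 1.931·K_p = 100.
K_p = (100 − 1)/1.931 = 51.3.

K_p = 51.3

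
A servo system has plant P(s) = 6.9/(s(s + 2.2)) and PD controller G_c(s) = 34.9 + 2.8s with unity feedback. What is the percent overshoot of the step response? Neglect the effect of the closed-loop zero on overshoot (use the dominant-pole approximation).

Forward path: (34.9 + 2.8s)·6.9/(s(s+2.2)). The closed-loop characteristic equation is s² + (2.2 + 6.9·2.8)s + 6.9·34.9 = 0.
That is s² + 21.52s + 240.8 = 0, so ω_n = 15.52 rad/s and ζ = 21.52/(2·15.52) = 0.6934.
%OS = 100·exp(−πζ/√(1−ζ²)) = 4.87%.

4.87%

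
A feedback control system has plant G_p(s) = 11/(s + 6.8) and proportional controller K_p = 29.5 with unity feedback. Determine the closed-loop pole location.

Closed-loop transfer function: T(s) = K_p·G_p(s)/(1 + K_p·G_p(s)) = 324.5/(s + 6.8 + 324.5) = 324.5/(s + 331.3).
The closed-loop pole is at s = −331.3.

s = -331.3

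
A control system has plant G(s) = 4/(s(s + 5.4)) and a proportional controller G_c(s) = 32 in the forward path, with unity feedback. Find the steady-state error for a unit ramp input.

0.0422

The loop has one pole at the origin (type 1). Velocity error constant K_v = lim_{s→0} s·G_c(s)G(s) = 32·4/5.4 = 23.7.
Steady-state error to a unit ramp: e_ss = 1/K_v = 0.0422.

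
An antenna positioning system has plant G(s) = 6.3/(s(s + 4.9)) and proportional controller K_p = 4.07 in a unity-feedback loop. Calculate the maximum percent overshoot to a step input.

17.6%

Closed-loop characteristic equation: s² + 4.9s + 25.64 = 0, so ω_n = 5.064 rad/s and ζ = 4.9/(2·5.064) = 0.4838.
%OS = 100·exp(−πζ/√(1−ζ²)) = 100·exp(−π·0.4838/√0.7659) = 17.6%.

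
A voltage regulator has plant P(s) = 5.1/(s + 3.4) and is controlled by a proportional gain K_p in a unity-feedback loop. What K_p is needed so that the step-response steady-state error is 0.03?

K_p = 21.6

For a type-0 loop with proportional control, e_ss = 1/(1 + K_p·P(0)).
P(0) = 1.5. Require 1/(1 + K_p·1.5) = 0.03, so 1 + 1.5·K_p = 33.33.
K_p = (33.33 − 1)/1.5 = 21.6.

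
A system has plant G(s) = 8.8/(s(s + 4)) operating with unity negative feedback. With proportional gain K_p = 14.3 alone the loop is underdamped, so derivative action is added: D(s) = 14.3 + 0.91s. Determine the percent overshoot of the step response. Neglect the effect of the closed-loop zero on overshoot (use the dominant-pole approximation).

Forward path: (14.3 + 0.91s)·8.8/(s(s+4)). The closed-loop characteristic equation is s² + (4 + 8.8·0.91)s + 8.8·14.3 = 0.
That is s² + 12.01s + 125.8 = 0, so ω_n = 11.22 rad/s and ζ = 12.01/(2·11.22) = 0.5352.
%OS = 100·exp(−πζ/√(1−ζ²)) = 13.7%.

13.7%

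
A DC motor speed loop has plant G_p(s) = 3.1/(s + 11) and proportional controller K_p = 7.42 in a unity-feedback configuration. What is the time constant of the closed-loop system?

Closed-loop transfer function: T(s) = K_p·G_p(s)/(1 + K_p·G_p(s)) = 23/(s + 11 + 23) = 23/(s + 34).
Time constant τ = 1/34 = 0.0294 s.

τ = 0.0294 s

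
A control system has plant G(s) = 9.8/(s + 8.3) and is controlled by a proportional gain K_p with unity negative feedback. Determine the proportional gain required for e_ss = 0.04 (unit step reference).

K_p = 20.3

For a type-0 loop with proportional control, e_ss = 1/(1 + K_p·G(0)).
G(0) = 1.181. Require 1/(1 + K_p·1.181) = 0.04, so 1 + 1.181·K_p = 25.
K_p = (25 − 1)/1.181 = 20.3.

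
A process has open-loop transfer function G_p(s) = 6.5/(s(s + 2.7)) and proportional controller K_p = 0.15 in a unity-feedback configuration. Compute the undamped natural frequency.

ω_n = 0.987 rad/s

The closed-loop denominator is s(s+2.7) + 0.15·6.5 = s² + 2.7s + 0.975.
So ω_n² = 0.975 ⇒ ω_n = 0.9874 rad/s, and ζ = 2.7/(2ω_n) = 1.37.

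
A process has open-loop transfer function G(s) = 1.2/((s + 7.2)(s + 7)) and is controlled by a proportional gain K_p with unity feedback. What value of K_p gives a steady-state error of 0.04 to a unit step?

K_p = 1010

The loop is type 0, so e_ss(step) = 1/(1 + K_pos) with K_pos = K_p·G(0).
G(0) = 0.02381. Require 1/(1 + K_p·0.02381) = 0.04, so 1 + 0.02381·K_p = 25.
K_p = (25 − 1)/0.02381 = 1010.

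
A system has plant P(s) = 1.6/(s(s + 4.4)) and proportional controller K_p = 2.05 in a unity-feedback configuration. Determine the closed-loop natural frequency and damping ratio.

ω_n = 1.81 rad/s, ζ = 1.21

With unity feedback the closed-loop characteristic equation is s² + 4.4s + 2.05·1.6 = s² + 4.4s + 3.28 = 0.
So ω_n² = 3.28 ⇒ ω_n = 1.811 rad/s, and ζ = 4.4/(2ω_n) = 1.21.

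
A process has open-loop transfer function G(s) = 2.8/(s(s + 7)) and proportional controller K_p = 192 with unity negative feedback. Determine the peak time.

Closed-loop characteristic equation: s² + 7s + 537.6 = 0, so ω_n = 23.19 rad/s and ζ = 7/(2·23.19) = 0.151.
Damped frequency ω_d = ω_n√(1−ζ²) = 22.92 rad/s, so peak time T_p = π/ω_d = 0.137 s.

T_p = 0.137 s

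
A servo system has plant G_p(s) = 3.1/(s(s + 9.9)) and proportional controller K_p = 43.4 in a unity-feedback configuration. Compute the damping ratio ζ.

ζ = 0.427

1 + K_p·G_p(s) = 0 gives s² + 9.9s + 134.5 = 0.
Matching s² + 2ζω_n s + ω_n²: ω_n = √134.5 = 11.6 rad/s and 2ζω_n = 9.9, so ζ = 9.9/(2·11.6) = 0.427.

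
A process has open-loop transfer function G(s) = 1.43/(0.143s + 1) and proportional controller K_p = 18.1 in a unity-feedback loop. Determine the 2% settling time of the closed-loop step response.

T_s ≈ 0.0213 s

Closed loop: T(s) = K_p·G/(1+K_p·G) = 25.88/(0.143s + 1 + 25.88), with pole at s = −(1 + 25.88)/0.143 = −188.
τ = 1/188 = 0.005319 s, so 2% settling time ≈ 4τ = 0.0213 s.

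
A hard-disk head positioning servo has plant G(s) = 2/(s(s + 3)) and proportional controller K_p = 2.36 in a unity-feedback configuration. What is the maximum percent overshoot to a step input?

The closed-loop denominator s² + 3s + 4.72 gives ω_n = √4.72 = 2.173 and ζ = 3/(2ω_n) = 0.6904.
%OS = 100·exp(−πζ/√(1−ζ²)) = 100·exp(−π·0.6904/√0.5233) = 4.99%.

4.99%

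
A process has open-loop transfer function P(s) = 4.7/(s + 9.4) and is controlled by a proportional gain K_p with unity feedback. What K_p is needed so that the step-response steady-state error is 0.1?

For a type-0 loop with proportional control, e_ss = 1/(1 + K_p·P(0)).
P(0) = 0.5. Require 1/(1 + K_p·0.5) = 0.1, so 1 + 0.5·K_p = 10.
K_p = (10 − 1)/0.5 = 18.

K_p = 18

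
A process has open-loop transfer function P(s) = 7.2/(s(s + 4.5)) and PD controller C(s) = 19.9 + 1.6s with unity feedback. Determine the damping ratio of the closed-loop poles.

ζ = 0.669

Forward path: (19.9 + 1.6s)·7.2/(s(s+4.5)). The closed-loop characteristic equation is s² + (4.5 + 7.2·1.6)s + 7.2·19.9 = 0.
That is s² + 16.02s + 143.3 = 0, so ω_n = 11.97 rad/s and ζ = 16.02/(2·11.97) = 0.6692.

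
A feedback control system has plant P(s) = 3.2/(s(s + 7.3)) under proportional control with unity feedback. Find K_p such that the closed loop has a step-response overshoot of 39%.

K_p = 50.5

From %OS = 100·exp(−πζ/√(1−ζ²)) = 39%, ζ = −ln(0.39)/√(π²+ln²(0.39)) = 0.2871.
Characteristic equation s² + 7.3s + 3.2K_p = 0 gives ζ = 7.3/(2√(3.2K_p)).
Setting ζ = 0.2871: √(3.2K_p) = 7.3/(2·0.2871) = 12.71, so K_p = 161.6/3.2 = 50.5.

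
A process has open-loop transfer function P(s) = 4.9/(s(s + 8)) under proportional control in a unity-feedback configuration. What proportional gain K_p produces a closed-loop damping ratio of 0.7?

K_p = 6.66

Closed-loop characteristic equation: s² + 8s + K_p·4.9 = 0.
So ω_n = √(4.9K_p) and 2ζω_n = 8, giving ζ = 8/(2√(4.9K_p)).
Setting ζ = 0.7: √(4.9K_p) = 8/(2·0.7) = 5.714, so K_p = 32.65/4.9 = 6.66.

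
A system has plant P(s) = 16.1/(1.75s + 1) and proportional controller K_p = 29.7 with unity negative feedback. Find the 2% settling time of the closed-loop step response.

Closed loop: T(s) = K_p·P/(1+K_p·P) = 478.2/(1.75s + 1 + 478.2), with pole at s = −(1 + 478.2)/1.75 = −273.8.
τ = 1/273.8 = 0.003652 s, so 2% settling time ≈ 4τ = 0.0146 s.

T_s ≈ 0.0146 s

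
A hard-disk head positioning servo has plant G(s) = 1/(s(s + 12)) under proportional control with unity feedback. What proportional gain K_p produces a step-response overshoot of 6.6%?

K_p = 84.1

From %OS = 100·exp(−πζ/√(1−ζ²)) = 6.6%, ζ = −ln(0.066)/√(π²+ln²(0.066)) = 0.6543.
Characteristic equation s² + 12s + 1K_p = 0 gives ζ = 12/(2√(1K_p)).
Setting ζ = 0.6543: √(1K_p) = 12/(2·0.6543) = 9.17, so K_p = 84.09/1 = 84.1.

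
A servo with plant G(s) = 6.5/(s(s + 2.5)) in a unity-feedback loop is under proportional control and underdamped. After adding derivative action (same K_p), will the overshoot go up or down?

decrease

With PD the characteristic equation becomes s² + (a + K·K_d)s + K·K_p = 0; the damping term grows, ζ rises, overshoot falls.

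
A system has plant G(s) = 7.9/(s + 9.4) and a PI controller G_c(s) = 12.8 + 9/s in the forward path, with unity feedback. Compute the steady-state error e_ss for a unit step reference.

The open loop G_c(s)G(s) has a pole at the origin (type 1), so the static position error constant is infinite and e_ss = 1/(1+∞) = 0.

0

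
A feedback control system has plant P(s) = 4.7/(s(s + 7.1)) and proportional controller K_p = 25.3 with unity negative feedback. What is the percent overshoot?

33.9%

Closed-loop characteristic equation: s² + 7.1s + 118.9 = 0, so ω_n = 10.9 rad/s and ζ = 7.1/(2·10.9) = 0.3256.
%OS = 100·exp(−πζ/√(1−ζ²)) = 100·exp(−π·0.3256/√0.894) = 33.9%.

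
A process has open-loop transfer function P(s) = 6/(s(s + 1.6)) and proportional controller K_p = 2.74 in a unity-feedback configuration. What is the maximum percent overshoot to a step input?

53.1%

The closed-loop denominator s² + 1.6s + 16.44 gives ω_n = √16.44 = 4.055 and ζ = 1.6/(2ω_n) = 0.1973.
%OS = 100·exp(−πζ/√(1−ζ²)) = 100·exp(−π·0.1973/√0.9611) = 53.1%.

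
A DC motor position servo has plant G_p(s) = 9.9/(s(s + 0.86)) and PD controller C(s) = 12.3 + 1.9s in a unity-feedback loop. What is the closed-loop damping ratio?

Forward path: (12.3 + 1.9s)·9.9/(s(s+0.86)). The closed-loop characteristic equation is s² + (0.86 + 9.9·1.9)s + 9.9·12.3 = 0.
That is s² + 19.67s + 121.8 = 0, so ω_n = 11.03 rad/s and ζ = 19.67/(2·11.03) = 0.8913.

ζ = 0.891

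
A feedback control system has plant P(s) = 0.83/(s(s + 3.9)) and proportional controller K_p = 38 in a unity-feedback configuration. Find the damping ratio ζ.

The closed-loop denominator is s(s+3.9) + 38·0.83 = s² + 3.9s + 31.54.
So ω_n² = 31.54 ⇒ ω_n = 5.616 rad/s, and ζ = 3.9/(2ω_n) = 0.347.

ζ = 0.347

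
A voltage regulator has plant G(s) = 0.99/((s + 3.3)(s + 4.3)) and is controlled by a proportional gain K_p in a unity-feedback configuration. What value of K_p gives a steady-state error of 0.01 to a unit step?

K_p = 1420

For a type-0 loop with proportional control, e_ss = 1/(1 + K_p·G(0)).
G(0) = 0.06977. Require 1/(1 + K_p·0.06977) = 0.01, so 1 + 0.06977·K_p = 100.
K_p = (100 − 1)/0.06977 = 1420.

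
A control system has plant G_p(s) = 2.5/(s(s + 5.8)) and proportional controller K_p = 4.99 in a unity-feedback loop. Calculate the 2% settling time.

From 1 + K_pG_p(s) = 0: s² + 5.8s + 12.48 = 0 ⇒ ω_n = 3.532, ζ = 0.8211.
2% settling time T_s ≈ 4/(ζω_n) = 4/2.9 = 1.38 s.

T_s ≈ 1.38 s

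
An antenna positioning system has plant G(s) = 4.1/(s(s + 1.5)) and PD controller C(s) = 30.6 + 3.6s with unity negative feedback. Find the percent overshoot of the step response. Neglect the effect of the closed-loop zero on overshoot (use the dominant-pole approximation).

Forward path: (30.6 + 3.6s)·4.1/(s(s+1.5)). The closed-loop characteristic equation is s² + (1.5 + 4.1·3.6)s + 4.1·30.6 = 0.
That is s² + 16.26s + 125.5 = 0, so ω_n = 11.2 rad/s and ζ = 16.26/(2·11.2) = 0.7258.
%OS = 100·exp(−πζ/√(1−ζ²)) = 3.63%.

3.63%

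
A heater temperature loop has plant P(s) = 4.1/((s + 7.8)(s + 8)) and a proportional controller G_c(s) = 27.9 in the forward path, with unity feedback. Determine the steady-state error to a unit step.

0.353

The loop is type 0. Static position error constant K_pos = G_c(0)·P(0) = 27.9·0.06571 = 1.833.
Steady-state error to a unit step: e_ss = 1/(1+K_pos) = 1/2.833 = 0.353.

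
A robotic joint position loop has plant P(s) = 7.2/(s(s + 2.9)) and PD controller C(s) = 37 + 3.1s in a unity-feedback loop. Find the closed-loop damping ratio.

ζ = 0.773

Forward path: (37 + 3.1s)·7.2/(s(s+2.9)). The closed-loop characteristic equation is s² + (2.9 + 7.2·3.1)s + 7.2·37 = 0.
That is s² + 25.22s + 266.4 = 0, so ω_n = 16.32 rad/s and ζ = 25.22/(2·16.32) = 0.7726.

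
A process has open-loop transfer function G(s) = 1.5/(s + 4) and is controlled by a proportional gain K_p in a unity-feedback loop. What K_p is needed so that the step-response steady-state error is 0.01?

Steady-state error for a unit step on this type-0 loop is 1/(1 + K_p·G(0)).
G(0) = 0.375. Require 1/(1 + K_p·0.375) = 0.01, so 1 + 0.375·K_p = 100.
K_p = (100 − 1)/0.375 = 264.

K_p = 264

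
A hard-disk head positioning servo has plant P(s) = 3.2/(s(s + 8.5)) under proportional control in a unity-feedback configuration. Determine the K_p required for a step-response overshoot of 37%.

From %OS = 100·exp(−πζ/√(1−ζ²)) = 37%, ζ = −ln(0.37)/√(π²+ln²(0.37)) = 0.3017.
Characteristic equation s² + 8.5s + 3.2K_p = 0 gives ζ = 8.5/(2√(3.2K_p)).
Setting ζ = 0.3017: √(3.2K_p) = 8.5/(2·0.3017) = 14.09, so K_p = 198.4/3.2 = 62.

K_p = 62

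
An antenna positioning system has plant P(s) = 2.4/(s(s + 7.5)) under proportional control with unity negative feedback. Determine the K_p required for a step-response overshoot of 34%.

K_p = 55.5

From %OS = 100·exp(−πζ/√(1−ζ²)) = 34%, ζ = −ln(0.34)/√(π²+ln²(0.34)) = 0.3248.
Characteristic equation s² + 7.5s + 2.4K_p = 0 gives ζ = 7.5/(2√(2.4K_p)).
Setting ζ = 0.3248: √(2.4K_p) = 7.5/(2·0.3248) = 11.55, so K_p = 133.3/2.4 = 55.5.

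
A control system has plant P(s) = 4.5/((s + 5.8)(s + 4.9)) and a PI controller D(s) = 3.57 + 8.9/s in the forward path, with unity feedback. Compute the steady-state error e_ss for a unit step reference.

0

The open loop D(s)P(s) has a pole at the origin (type 1), so the static position error constant is infinite and e_ss = 1/(1+∞) = 0.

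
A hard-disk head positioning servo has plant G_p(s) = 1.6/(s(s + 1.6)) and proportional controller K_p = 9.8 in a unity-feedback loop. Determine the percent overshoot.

52.3%

From 1 + K_pG_p(s) = 0: s² + 1.6s + 15.68 = 0 ⇒ ω_n = 3.96, ζ = 0.202.
%OS = 100·exp(−πζ/√(1−ζ²)) = 100·exp(−π·0.202/√0.9592) = 52.3%.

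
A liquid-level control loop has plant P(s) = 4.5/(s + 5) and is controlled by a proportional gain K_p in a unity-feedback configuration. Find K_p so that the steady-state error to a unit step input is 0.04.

K_p = 26.7

Steady-state error for a unit step on this type-0 loop is 1/(1 + K_p·P(0)).
P(0) = 0.9. Require 1/(1 + K_p·0.9) = 0.04, so 1 + 0.9·K_p = 25.
K_p = (25 − 1)/0.9 = 26.7.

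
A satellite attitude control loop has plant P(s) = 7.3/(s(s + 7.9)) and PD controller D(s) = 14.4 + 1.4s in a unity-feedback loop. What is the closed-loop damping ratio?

ζ = 0.884

Forward path: (14.4 + 1.4s)·7.3/(s(s+7.9)). The closed-loop characteristic equation is s² + (7.9 + 7.3·1.4)s + 7.3·14.4 = 0.
That is s² + 18.12s + 105.1 = 0, so ω_n = 10.25 rad/s and ζ = 18.12/(2·10.25) = 0.8837.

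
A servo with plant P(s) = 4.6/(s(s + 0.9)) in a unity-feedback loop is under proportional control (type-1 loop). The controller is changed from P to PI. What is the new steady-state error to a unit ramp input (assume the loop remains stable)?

0

The integrator raises the loop to type 2, so K_v → ∞ and e_ss to a ramp is zero.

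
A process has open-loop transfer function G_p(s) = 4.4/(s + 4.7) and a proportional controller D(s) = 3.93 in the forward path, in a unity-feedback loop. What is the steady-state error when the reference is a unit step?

0.214

The loop is type 0. Static position error constant K_pos = D(0)·G_p(0) = 3.93·0.9362 = 3.679.
Steady-state error to a unit step: e_ss = 1/(1+K_pos) = 1/4.679 = 0.214.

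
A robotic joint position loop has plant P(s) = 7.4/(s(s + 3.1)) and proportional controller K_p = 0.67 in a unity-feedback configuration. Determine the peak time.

T_p = 1.97 s

From 1 + K_pP(s) = 0: s² + 3.1s + 4.958 = 0 ⇒ ω_n = 2.227, ζ = 0.6961.
Damped frequency ω_d = ω_n√(1−ζ²) = 1.599 rad/s, so peak time T_p = π/ω_d = 1.97 s.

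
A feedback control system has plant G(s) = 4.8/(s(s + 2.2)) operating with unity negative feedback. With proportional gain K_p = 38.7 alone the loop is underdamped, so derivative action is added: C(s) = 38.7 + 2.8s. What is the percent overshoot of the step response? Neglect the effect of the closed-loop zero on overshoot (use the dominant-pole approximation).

11.1%

Forward path: (38.7 + 2.8s)·4.8/(s(s+2.2)). The closed-loop characteristic equation is s² + (2.2 + 4.8·2.8)s + 4.8·38.7 = 0.
That is s² + 15.64s + 185.8 = 0, so ω_n = 13.63 rad/s and ζ = 15.64/(2·13.63) = 0.5738.
%OS = 100·exp(−πζ/√(1−ζ²)) = 11.1%.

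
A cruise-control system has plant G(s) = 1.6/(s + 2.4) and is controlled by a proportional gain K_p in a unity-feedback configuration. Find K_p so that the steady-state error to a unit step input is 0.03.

Steady-state error for a unit step on this type-0 loop is 1/(1 + K_p·G(0)).
G(0) = 0.6667. Require 1/(1 + K_p·0.6667) = 0.03, so 1 + 0.6667·K_p = 33.33.
K_p = (33.33 − 1)/0.6667 = 48.5.

K_p = 48.5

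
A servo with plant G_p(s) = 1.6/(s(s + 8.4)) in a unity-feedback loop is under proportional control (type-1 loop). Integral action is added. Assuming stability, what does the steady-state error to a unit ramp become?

0

The integrator raises the loop to type 2, so K_v → ∞ and e_ss to a ramp is zero.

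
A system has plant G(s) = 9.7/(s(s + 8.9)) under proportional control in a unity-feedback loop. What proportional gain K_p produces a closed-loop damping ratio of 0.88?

Closed-loop characteristic equation: s² + 8.9s + K_p·9.7 = 0.
So ω_n = √(9.7K_p) and 2ζω_n = 8.9, giving ζ = 8.9/(2√(9.7K_p)).
Setting ζ = 0.88: √(9.7K_p) = 8.9/(2·0.88) = 5.057, so K_p = 25.57/9.7 = 2.64.

K_p = 2.64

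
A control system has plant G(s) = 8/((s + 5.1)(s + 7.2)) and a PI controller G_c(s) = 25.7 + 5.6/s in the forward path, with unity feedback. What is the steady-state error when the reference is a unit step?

The open loop G_c(s)G(s) has a pole at the origin (type 1), so the static position error constant is infinite and e_ss = 1/(1+∞) = 0.

0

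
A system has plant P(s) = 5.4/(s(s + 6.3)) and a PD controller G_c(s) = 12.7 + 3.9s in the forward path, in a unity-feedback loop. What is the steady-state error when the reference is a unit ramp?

0.0919

The loop has one pole at the origin (type 1). Velocity error constant K_v = lim_{s→0} s·G_c(s)P(s) = 12.7·5.4/6.3 = 10.89.
Steady-state error to a unit ramp: e_ss = 1/K_v = 0.0919.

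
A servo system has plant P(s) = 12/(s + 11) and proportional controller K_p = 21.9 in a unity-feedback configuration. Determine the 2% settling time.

Closed-loop transfer function: T(s) = K_p·P(s)/(1 + K_p·P(s)) = 262.8/(s + 11 + 262.8) = 262.8/(s + 273.8).
Time constant τ = 1/273.8 = 0.003652 s, so the 2% settling time is about 4τ = 0.0146 s.

T_s ≈ 0.0146 s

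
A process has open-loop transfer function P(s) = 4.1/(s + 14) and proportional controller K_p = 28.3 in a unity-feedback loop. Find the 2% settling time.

Closed-loop transfer function: T(s) = K_p·P(s)/(1 + K_p·P(s)) = 116/(s + 14 + 116) = 116/(s + 130).
Time constant τ = 1/130 = 0.007691 s, so the 2% settling time is about 4τ = 0.0308 s.

T_s ≈ 0.0308 s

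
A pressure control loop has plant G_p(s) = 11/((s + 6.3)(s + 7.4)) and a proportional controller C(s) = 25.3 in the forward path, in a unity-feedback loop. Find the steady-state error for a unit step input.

The loop is type 0. Static position error constant K_pos = C(0)·G_p(0) = 25.3·0.236 = 5.97.
Steady-state error to a unit step: e_ss = 1/(1+K_pos) = 1/6.97 = 0.143.

0.143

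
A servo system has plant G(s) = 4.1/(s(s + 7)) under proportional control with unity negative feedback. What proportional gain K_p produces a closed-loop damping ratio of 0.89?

Closed-loop characteristic equation: s² + 7s + K_p·4.1 = 0.
So ω_n = √(4.1K_p) and 2ζω_n = 7, giving ζ = 7/(2√(4.1K_p)).
Setting ζ = 0.89: √(4.1K_p) = 7/(2·0.89) = 3.933, so K_p = 15.47/4.1 = 3.77.

K_p = 3.77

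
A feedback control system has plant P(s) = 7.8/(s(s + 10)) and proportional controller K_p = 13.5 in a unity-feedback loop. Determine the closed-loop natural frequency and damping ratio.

1 + K_p·P(s) = 0 gives s² + 10s + 105.3 = 0.
Matching s² + 2ζω_n s + ω_n²: ω_n = √105.3 = 10.26 rad/s and 2ζω_n = 10, so ζ = 10/(2·10.26) = 0.487.

ω_n = 10.3 rad/s, ζ = 0.487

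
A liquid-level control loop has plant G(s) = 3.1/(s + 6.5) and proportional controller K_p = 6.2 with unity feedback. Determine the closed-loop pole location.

Closed-loop transfer function: T(s) = K_p·G(s)/(1 + K_p·G(s)) = 19.22/(s + 6.5 + 19.22) = 19.22/(s + 25.72).
The closed-loop pole is at s = −25.72.

s = -25.72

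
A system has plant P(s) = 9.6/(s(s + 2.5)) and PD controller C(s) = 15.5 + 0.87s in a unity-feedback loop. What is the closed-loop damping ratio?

ζ = 0.445

Forward path: (15.5 + 0.87s)·9.6/(s(s+2.5)). The closed-loop characteristic equation is s² + (2.5 + 9.6·0.87)s + 9.6·15.5 = 0.
That is s² + 10.85s + 148.8 = 0, so ω_n = 12.2 rad/s and ζ = 10.85/(2·12.2) = 0.4448.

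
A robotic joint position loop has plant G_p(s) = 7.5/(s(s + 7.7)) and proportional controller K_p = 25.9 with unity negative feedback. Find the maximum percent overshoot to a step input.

Closed-loop characteristic equation: s² + 7.7s + 194.2 = 0, so ω_n = 13.94 rad/s and ζ = 7.7/(2·13.94) = 0.2762.
%OS = 100·exp(−πζ/√(1−ζ²)) = 100·exp(−π·0.2762/√0.9237) = 40.5%.

40.5%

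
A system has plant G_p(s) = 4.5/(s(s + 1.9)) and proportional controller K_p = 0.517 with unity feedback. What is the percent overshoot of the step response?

8.2%

The closed-loop denominator s² + 1.9s + 2.327 gives ω_n = √2.327 = 1.525 and ζ = 1.9/(2ω_n) = 0.6228.
%OS = 100·exp(−πζ/√(1−ζ²)) = 100·exp(−π·0.6228/√0.6121) = 8.2%.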